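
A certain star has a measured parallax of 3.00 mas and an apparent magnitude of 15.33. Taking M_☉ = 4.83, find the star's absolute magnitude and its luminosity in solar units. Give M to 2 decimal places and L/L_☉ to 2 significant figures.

M ≈ 7.72; L/L_☉ ≈ 0.070

d = 1/p = 1000/3.00 mas = 333.3 pc
M = m − 5 log₁₀ d + 5 = 15.33 − 5·2.5229 + 5 = 7.716
M − M_☉ = 7.716 − 4.83 = 2.886
L/L_☉ = 10^(−0.4 × 2.886) = 0.07011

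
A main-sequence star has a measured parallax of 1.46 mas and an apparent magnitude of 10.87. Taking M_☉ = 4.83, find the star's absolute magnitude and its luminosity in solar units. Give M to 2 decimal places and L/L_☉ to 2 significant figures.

M ≈ 1.69; L/L_☉ ≈ 18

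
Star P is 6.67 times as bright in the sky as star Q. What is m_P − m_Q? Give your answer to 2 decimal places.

m_P − m_Q ≈ -2.06

Pogson: Δm = −2.5 log₁₀(ratio) = −2.5 log₁₀(6.67) = −2.5 × 0.8241 = -2.060
Star P is brighter, so it has the smaller magnitude: the difference is negative.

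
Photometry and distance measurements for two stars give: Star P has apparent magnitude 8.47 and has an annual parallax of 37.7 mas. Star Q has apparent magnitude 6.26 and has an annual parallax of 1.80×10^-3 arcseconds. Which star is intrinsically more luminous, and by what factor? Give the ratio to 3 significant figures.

Star P: p = 37.7 mas = 0.0377″ → d = 1/p = 26.53 pc
Star P: M = m − 5 log₁₀ d + 5 = 8.47 − 5·1.4237 + 5 = 6.352
Star Q: d = 1/p = 1/1.80×10^-3″ = 555.6 pc
Star Q: M = m − 5 log₁₀ d + 5 = 6.26 − 5·2.7447 + 5 = -2.464
ΔM = M_P − M_Q = 6.352 − (-2.464) = 8.815; smaller M is more luminous → Star Q.
L ratio = 10^(0.4 |ΔM|) = 10^3.526 = 3358

Star Q is more luminous, by a factor of 3360.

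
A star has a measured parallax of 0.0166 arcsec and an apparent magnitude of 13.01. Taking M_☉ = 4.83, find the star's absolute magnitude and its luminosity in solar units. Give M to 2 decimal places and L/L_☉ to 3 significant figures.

M ≈ 9.11; L/L_☉ ≈ 0.0194

d = 1/p = 1/0.0166″ = 60.24 pc
M = m − 5 log₁₀ d + 5 = 13.01 − 5·1.7799 + 5 = 9.111
M − M_☉ = 9.111 − 4.83 = 4.281
L/L_☉ = 10^(−0.4 × 4.281) = 0.01940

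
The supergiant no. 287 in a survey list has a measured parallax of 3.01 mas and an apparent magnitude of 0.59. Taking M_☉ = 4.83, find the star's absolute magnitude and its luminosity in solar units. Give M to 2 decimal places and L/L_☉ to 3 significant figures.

M ≈ -7.02; L/L_☉ ≈ 54800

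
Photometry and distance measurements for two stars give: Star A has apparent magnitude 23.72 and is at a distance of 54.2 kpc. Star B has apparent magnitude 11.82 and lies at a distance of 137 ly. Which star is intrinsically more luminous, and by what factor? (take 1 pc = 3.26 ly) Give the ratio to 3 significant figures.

Star A is more luminous, by a factor of 28.9.

Star A: d = 54.2 kpc = 54200 pc
Star A: M = m − 5 log₁₀ d + 5 = 23.72 − 5·4.7340 + 5 = 5.050
Star B: d = 137 ly / 3.26 = 42.02 pc
Star B: M = m − 5 log₁₀ d + 5 = 11.82 − 5·1.6235 + 5 = 8.702
ΔM = M_A − M_B = 5.050 − (8.702) = -3.652; smaller M is more luminous → Star A.
L ratio = 10^(0.4 |ΔM|) = 10^1.461 = 28.91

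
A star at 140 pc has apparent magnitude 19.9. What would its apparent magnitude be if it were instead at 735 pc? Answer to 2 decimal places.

m ≈ 23.50

Flux ∝ 1/d², so Δm = 5 log₁₀(d₂/d₁) = 5 log₁₀(735/140) = 3.601
m₂ = m₁ + Δm = 19.9 + (3.601) = 23.501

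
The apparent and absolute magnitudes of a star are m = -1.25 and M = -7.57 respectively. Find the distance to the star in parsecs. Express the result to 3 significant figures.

Distance modulus: m − M = -1.25 − (-7.57) = 6.320
m − M = 5 log₁₀ d − 5
log₁₀ d = (m − M)/5 + 1 = 2.2640
d = 10^2.2640 = 183.7 pc

d ≈ 184 pc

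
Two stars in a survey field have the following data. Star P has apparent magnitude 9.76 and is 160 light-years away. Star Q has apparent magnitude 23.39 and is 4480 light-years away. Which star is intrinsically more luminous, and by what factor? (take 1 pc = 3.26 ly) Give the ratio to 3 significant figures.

Star P is more luminous, by a factor of 361.

Star P: d = 160 ly / 3.26 = 49.08 pc
Star P: M = m − 5 log₁₀ d + 5 = 9.76 − 5·1.6909 + 5 = 6.305
Star Q: d = 4480 ly / 3.26 = 1374 pc
Star Q: M = m − 5 log₁₀ d + 5 = 23.39 − 5·3.1381 + 5 = 12.700
ΔM = M_P − M_Q = 6.305 − (12.700) = -6.394; smaller M is more luminous → Star P.
L ratio = 10^(0.4 |ΔM|) = 10^2.558 = 361.1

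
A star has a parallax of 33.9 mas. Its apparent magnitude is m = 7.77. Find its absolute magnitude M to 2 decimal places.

M ≈ 5.42

p = 33.9 mas = 0.0339″ → d = 1/p = 29.50 pc
5 log₁₀(d/10 pc) = 5 log₁₀(29.50) − 5 = 2.349
M = m − 5 log₁₀(d/10) = 7.77 − 2.349 = 5.421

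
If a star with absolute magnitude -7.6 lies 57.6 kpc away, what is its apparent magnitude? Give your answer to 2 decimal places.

d = 57.6 kpc = 57600 pc
m = M + 5 log₁₀ d − 5 = -7.6 + 5·4.7604 − 5 = 11.202

m ≈ 11.20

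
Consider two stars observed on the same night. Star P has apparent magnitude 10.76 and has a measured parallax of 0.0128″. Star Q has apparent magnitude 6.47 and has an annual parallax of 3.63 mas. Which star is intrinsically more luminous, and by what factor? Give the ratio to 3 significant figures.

Star P: d = 1/p = 1/0.0128″ = 78.12 pc
Star P: M = m − 5 log₁₀ d + 5 = 10.76 − 5·1.8928 + 5 = 6.296
Star Q: p = 3.63 mas = 3.63×10^-3″ → d = 1/p = 275.5 pc
Star Q: M = m − 5 log₁₀ d + 5 = 6.47 − 5·2.4401 + 5 = -0.730
ΔM = M_P − M_Q = 6.296 − (-0.730) = 7.027; smaller M is more luminous → Star Q.
L ratio = 10^(0.4 |ΔM|) = 10^2.811 = 646.6

Star Q is more luminous, by a factor of 647.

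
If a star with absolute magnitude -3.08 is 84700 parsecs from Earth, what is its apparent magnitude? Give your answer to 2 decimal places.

m ≈ 16.56

m = M + 5 log₁₀ d − 5 = -3.08 + 5·4.9279 − 5 = 16.559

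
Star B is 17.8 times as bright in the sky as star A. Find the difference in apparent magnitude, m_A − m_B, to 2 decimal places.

m_A − m_B ≈ 3.13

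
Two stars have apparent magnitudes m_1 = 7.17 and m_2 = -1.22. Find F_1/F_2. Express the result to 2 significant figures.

F_1/F_2 ≈ 4.4×10^-4

Magnitude difference = 8.39
Flux ratio = 10^(−0.4 Δm) = 10^(−0.4 × 8.39) = 10^-3.356 = 4.406×10^-4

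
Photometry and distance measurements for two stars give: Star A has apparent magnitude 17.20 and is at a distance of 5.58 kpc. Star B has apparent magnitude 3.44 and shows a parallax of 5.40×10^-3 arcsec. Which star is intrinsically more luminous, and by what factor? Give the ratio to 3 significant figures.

Star B is more luminous, by a factor of 352.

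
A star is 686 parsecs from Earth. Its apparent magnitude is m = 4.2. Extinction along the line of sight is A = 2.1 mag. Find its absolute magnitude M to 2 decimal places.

5 log₁₀(d/10 pc) = 5 log₁₀(686.0) − 5 = 9.182
M = m − 5 log₁₀(d/10) − A = 4.2 − 9.182 − 2.1 = -7.082

M ≈ -7.08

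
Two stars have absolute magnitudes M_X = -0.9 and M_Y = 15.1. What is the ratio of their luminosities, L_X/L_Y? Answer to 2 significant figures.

L_X/L_Y ≈ 2.5×10^6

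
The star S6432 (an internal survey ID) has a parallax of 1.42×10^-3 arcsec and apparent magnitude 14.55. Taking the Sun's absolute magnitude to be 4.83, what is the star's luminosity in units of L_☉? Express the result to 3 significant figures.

d = 1/p = 1/1.42×10^-3″ = 704.2 pc
M = m − 5 log₁₀ d + 5 = 14.55 − 5·2.8477 + 5 = 5.311
M − M_☉ = 5.311 − 4.83 = 0.481
L/L_☉ = 10^(−0.4 × 0.481) = 0.6418

L/L_☉ ≈ 0.642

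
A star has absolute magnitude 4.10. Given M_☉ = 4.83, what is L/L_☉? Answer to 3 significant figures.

L/L_☉ ≈ 1.96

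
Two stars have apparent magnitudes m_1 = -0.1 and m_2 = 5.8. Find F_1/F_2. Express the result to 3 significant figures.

F_1/F_2 ≈ 229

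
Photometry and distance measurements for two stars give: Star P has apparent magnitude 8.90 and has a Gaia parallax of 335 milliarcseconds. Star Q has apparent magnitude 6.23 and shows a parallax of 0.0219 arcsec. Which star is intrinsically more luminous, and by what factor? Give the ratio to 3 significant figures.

Star P: p = 335 mas = 0.335″ → d = 1/p = 2.985 pc
Star P: M = m − 5 log₁₀ d + 5 = 8.90 − 5·0.4750 + 5 = 11.525
Star Q: d = 1/p = 1/0.0219″ = 45.66 pc
Star Q: M = m − 5 log₁₀ d + 5 = 6.23 − 5·1.6596 + 5 = 2.932
ΔM = M_P − M_Q = 11.525 − (2.932) = 8.593; smaller M is more luminous → Star Q.
L ratio = 10^(0.4 |ΔM|) = 10^3.437 = 2737

Star Q is more luminous, by a factor of 2740.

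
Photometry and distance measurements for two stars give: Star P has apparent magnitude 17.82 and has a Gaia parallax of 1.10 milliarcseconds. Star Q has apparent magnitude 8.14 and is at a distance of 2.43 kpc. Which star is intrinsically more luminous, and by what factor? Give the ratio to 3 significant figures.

Star Q is more luminous, by a factor of 53200.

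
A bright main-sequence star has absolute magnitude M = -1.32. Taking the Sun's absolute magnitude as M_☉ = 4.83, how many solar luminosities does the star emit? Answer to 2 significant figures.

M − M_☉ = -1.32 − 4.83 = -6.150
L/L_☉ = 10^(−0.4 (M − M_☉)) = 10^2.460 = 288.4

L/L_☉ ≈ 290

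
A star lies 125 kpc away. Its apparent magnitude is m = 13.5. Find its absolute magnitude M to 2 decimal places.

M ≈ -6.98

d = 125 kpc = 125000 pc
5 log₁₀(d/10 pc) = 5 log₁₀(125000) − 5 = 20.485
M = m − 5 log₁₀(d/10) = 13.5 − 20.485 = -6.985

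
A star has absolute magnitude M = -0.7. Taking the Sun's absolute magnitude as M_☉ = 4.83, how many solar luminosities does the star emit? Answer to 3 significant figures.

M − M_☉ = -0.7 − 4.83 = -5.530
L/L_☉ = 10^(−0.4 (M − M_☉)) = 10^2.212 = 162.9

L/L_☉ ≈ 163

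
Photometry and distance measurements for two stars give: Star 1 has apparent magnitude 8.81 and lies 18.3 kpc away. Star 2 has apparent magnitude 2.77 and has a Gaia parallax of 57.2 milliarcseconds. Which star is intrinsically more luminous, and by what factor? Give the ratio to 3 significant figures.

Star 1 is more luminous, by a factor of 4200.

Star 1: d = 18.3 kpc = 18300 pc
Star 1: M = m − 5 log₁₀ d + 5 = 8.81 − 5·4.2625 + 5 = -7.502
Star 2: p = 57.2 mas = 0.0572″ → d = 1/p = 17.48 pc
Star 2: M = m − 5 log₁₀ d + 5 = 2.77 − 5·1.2426 + 5 = 1.557
ΔM = M_1 − M_2 = -7.502 − (1.557) = -9.059; smaller M is more luminous → Star 1.
L ratio = 10^(0.4 |ΔM|) = 10^3.624 = 4204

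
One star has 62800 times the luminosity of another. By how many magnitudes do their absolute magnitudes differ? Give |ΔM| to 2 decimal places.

|ΔM| ≈ 11.99

Pogson: ΔM = −2.5 log₁₀(ratio) = −2.5 log₁₀(62800) = −2.5 × 4.7980 = -11.995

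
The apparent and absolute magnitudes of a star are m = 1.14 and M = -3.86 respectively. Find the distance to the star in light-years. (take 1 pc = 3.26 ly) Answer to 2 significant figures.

Distance modulus: m − M = 1.14 − (-3.86) = 5.000
m − M = 5 log₁₀ d − 5
log₁₀ d = (m − M)/5 + 1 = 2.0000
d = 10^2.0000 = 100.0 pc
= 326.0 ly

d ≈ 330 ly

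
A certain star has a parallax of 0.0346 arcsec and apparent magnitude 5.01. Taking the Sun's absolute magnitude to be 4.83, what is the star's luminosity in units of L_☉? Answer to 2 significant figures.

d = 1/p = 1/0.0346″ = 28.90 pc
M = m − 5 log₁₀ d + 5 = 5.01 − 5·1.4609 + 5 = 2.705
M − M_☉ = 2.705 − 4.83 = -2.125
L/L_☉ = 10^(−0.4 × -2.125) = 7.077

L/L_☉ ≈ 7.1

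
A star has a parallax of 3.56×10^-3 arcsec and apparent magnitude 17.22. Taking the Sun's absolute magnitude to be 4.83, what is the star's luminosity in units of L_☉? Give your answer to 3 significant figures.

L/L_☉ ≈ 8.73×10^-3

d = 1/p = 1/3.56×10^-3″ = 280.9 pc
M = m − 5 log₁₀ d + 5 = 17.22 − 5·2.4486 + 5 = 9.977
M − M_☉ = 9.977 − 4.83 = 5.147
L/L_☉ = 10^(−0.4 × 5.147) = 8.732×10^-3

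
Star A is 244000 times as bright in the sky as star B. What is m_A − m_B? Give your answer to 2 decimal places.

Pogson: Δm = −2.5 log₁₀(ratio) = −2.5 log₁₀(244000) = −2.5 × 5.3874 = -13.468
Star A is brighter, so it has the smaller magnitude: the difference is negative.

m_A − m_B ≈ -13.47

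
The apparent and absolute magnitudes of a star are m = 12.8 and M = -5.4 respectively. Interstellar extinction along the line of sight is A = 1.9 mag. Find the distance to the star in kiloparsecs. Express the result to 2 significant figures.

d ≈ 18 kpc

m − M = 5 log₁₀(d/10 pc) + A  ⇒  12.8 − (-5.4) − 1.9 = 5 log₁₀(d/10)
16.300 = 5 log₁₀(d/10)
log₁₀ d = (m − M − A)/5 + 1 = 4.2600
d = 10^4.2600 = 18200 pc
= 18.20 kpc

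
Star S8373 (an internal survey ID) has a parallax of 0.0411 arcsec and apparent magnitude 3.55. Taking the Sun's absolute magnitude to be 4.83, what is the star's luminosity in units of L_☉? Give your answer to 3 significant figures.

L/L_☉ ≈ 19.2

d = 1/p = 1/0.0411″ = 24.33 pc
M = m − 5 log₁₀ d + 5 = 3.55 − 5·1.3862 + 5 = 1.619
M − M_☉ = 1.619 − 4.83 = -3.211
L/L_☉ = 10^(−0.4 × -3.211) = 19.24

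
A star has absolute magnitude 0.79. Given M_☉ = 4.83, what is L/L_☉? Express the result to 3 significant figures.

M − M_☉ = 0.79 − 4.83 = -4.040
L/L_☉ = 10^(−0.4 (M − M_☉)) = 10^1.616 = 41.30

L/L_☉ ≈ 41.3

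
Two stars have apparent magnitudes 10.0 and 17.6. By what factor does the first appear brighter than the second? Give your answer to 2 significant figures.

1100

Magnitude difference = -7.6
Flux ratio = 10^(−0.4 Δm) = 10^(−0.4 × -7.6) = 10^3.040 = 1096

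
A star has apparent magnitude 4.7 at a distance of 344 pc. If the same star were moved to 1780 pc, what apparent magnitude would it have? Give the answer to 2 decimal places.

Flux ∝ 1/d², so Δm = 5 log₁₀(d₂/d₁) = 5 log₁₀(1780/344) = 3.569
m₂ = m₁ + Δm = 4.7 + (3.569) = 8.269

m ≈ 8.27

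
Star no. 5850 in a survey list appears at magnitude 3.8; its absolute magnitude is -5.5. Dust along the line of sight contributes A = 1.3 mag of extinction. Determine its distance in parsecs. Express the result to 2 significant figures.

d ≈ 400 pc

m − M = 5 log₁₀(d/10 pc) + A  ⇒  3.8 − (-5.5) − 1.3 = 5 log₁₀(d/10)
8.000 = 5 log₁₀(d/10)
log₁₀ d = (m − M − A)/5 + 1 = 2.6000
d = 10^2.6000 = 398.1 pc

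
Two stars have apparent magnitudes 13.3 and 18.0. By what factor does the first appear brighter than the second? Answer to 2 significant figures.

76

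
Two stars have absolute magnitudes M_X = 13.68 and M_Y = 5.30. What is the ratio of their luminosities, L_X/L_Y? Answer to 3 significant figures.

ΔM = M_X − M_Y = 8.38
L_X/L_Y = 10^(−0.4 ΔM) = 10^-3.352 = 4.446×10^-4

L_X/L_Y ≈ 4.45×10^-4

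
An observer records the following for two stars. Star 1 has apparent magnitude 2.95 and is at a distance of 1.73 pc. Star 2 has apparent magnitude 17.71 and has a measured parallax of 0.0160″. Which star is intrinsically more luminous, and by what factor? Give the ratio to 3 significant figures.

Star 1 is more luminous, by a factor of 614.

Star 1: M = m − 5 log₁₀ d + 5 = 2.95 − 5·0.2380 + 5 = 6.760
Star 2: d = 1/p = 1/0.0160″ = 62.50 pc
Star 2: M = m − 5 log₁₀ d + 5 = 17.71 − 5·1.7959 + 5 = 13.731
ΔM = M_1 − M_2 = 6.760 − (13.731) = -6.971; smaller M is more luminous → Star 1.
L ratio = 10^(0.4 |ΔM|) = 10^2.788 = 614.2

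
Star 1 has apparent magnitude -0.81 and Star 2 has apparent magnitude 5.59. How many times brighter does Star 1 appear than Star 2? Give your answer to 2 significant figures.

Magnitude difference = -6.40
Flux ratio = 10^(−0.4 Δm) = 10^(−0.4 × -6.40) = 10^2.560 = 363.1

360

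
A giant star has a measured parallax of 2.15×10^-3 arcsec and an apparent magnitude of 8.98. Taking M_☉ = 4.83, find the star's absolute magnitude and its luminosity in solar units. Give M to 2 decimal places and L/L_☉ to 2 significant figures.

M ≈ 0.64; L/L_☉ ≈ 47

d = 1/p = 1/2.15×10^-3″ = 465.1 pc
M = m − 5 log₁₀ d + 5 = 8.98 − 5·2.6676 + 5 = 0.642
M − M_☉ = 0.642 − 4.83 = -4.188
L/L_☉ = 10^(−0.4 × -4.188) = 47.33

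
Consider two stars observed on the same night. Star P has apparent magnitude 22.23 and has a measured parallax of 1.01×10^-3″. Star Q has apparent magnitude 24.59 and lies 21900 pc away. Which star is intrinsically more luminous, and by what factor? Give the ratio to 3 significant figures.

Star P: d = 1/p = 1/1.01×10^-3″ = 990.1 pc
Star P: M = m − 5 log₁₀ d + 5 = 22.23 − 5·2.9957 + 5 = 12.252
Star Q: M = m − 5 log₁₀ d + 5 = 24.59 − 5·4.3404 + 5 = 7.888
ΔM = M_P − M_Q = 12.252 − (7.888) = 4.364; smaller M is more luminous → Star Q.
L ratio = 10^(0.4 |ΔM|) = 10^1.746 = 55.66

Star Q is more luminous, by a factor of 55.7.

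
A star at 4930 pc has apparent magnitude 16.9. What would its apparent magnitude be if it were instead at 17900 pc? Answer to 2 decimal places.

Flux ∝ 1/d², so Δm = 5 log₁₀(d₂/d₁) = 5 log₁₀(17900/4930) = 2.800
m₂ = m₁ + Δm = 16.9 + (2.800) = 19.700

m ≈ 19.70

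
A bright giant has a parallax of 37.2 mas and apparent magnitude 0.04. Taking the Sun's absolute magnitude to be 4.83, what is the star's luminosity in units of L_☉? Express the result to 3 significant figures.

d = 1/p = 1000/37.2 mas = 26.88 pc
M = m − 5 log₁₀ d + 5 = 0.04 − 5·1.4295 + 5 = -2.107
M − M_☉ = -2.107 − 4.83 = -6.937
L/L_☉ = 10^(−0.4 × -6.937) = 595.5

L/L_☉ ≈ 596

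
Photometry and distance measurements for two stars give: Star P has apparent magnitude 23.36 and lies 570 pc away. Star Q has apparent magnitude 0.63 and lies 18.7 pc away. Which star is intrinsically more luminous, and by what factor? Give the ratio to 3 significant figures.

Star P: M = m − 5 log₁₀ d + 5 = 23.36 − 5·2.7559 + 5 = 14.581
Star Q: M = m − 5 log₁₀ d + 5 = 0.63 − 5·1.2718 + 5 = -0.729
ΔM = M_P − M_Q = 14.581 − (-0.729) = 15.310; smaller M is more luminous → Star Q.
L ratio = 10^(0.4 |ΔM|) = 10^6.124 = 1.330×10^6

Star Q is more luminous, by a factor of 1.33×10^6.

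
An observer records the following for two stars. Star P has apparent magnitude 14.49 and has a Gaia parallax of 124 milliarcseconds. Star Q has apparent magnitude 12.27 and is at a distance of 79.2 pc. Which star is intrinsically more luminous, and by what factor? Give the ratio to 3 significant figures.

Star P: p = 124 mas = 0.124″ → d = 1/p = 8.065 pc
Star P: M = m − 5 log₁₀ d + 5 = 14.49 − 5·0.9066 + 5 = 14.957
Star Q: M = m − 5 log₁₀ d + 5 = 12.27 − 5·1.8987 + 5 = 7.776
ΔM = M_P − M_Q = 14.957 − (7.776) = 7.181; smaller M is more luminous → Star Q.
L ratio = 10^(0.4 |ΔM|) = 10^2.872 = 745.2

Star Q is more luminous, by a factor of 745.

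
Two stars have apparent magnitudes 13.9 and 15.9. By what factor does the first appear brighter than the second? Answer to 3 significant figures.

6.31

Δm = 13.9 − (15.9) = -2.0
Flux ratio = 10^(−0.4 Δm) = 10^(−0.4 × -2.0) = 10^0.800 = 6.310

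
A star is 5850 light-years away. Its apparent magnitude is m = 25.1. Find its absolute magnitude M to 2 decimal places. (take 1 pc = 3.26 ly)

d = 5850 ly / 3.26 = 1794 pc
5 log₁₀(d/10 pc) = 5 log₁₀(1794) − 5 = 11.270
M = m − 5 log₁₀(d/10) = 25.1 − 11.270 = 13.830

M ≈ 13.83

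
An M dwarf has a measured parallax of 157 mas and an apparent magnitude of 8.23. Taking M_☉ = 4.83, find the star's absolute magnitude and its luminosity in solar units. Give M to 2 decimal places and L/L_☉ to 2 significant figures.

d = 1/p = 1000/157 mas = 6.369 pc
M = m − 5 log₁₀ d + 5 = 8.23 − 5·0.8041 + 5 = 9.209
M − M_☉ = 9.209 − 4.83 = 4.379
L/L_☉ = 10^(−0.4 × 4.379) = 0.01771

M ≈ 9.21; L/L_☉ ≈ 0.018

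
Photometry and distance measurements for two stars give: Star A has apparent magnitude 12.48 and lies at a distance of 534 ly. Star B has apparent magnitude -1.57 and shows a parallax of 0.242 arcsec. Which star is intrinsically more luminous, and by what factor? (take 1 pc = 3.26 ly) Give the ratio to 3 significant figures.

Star B is more luminous, by a factor of 265.

Star A: d = 534 ly / 3.26 = 163.8 pc
Star A: M = m − 5 log₁₀ d + 5 = 12.48 − 5·2.2143 + 5 = 6.408
Star B: d = 1/p = 1/0.242″ = 4.132 pc
Star B: M = m − 5 log₁₀ d + 5 = -1.57 − 5·0.6162 + 5 = 0.349
ΔM = M_A − M_B = 6.408 − (0.349) = 6.059; smaller M is more luminous → Star B.
L ratio = 10^(0.4 |ΔM|) = 10^2.424 = 265.3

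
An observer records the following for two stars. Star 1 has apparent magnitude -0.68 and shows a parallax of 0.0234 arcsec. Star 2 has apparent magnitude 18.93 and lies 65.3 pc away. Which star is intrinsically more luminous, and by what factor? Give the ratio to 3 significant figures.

Star 1: d = 1/p = 1/0.0234″ = 42.74 pc
Star 1: M = m − 5 log₁₀ d + 5 = -0.68 − 5·1.6308 + 5 = -3.834
Star 2: M = m − 5 log₁₀ d + 5 = 18.93 − 5·1.8149 + 5 = 14.855
ΔM = M_1 − M_2 = -3.834 − (14.855) = -18.689; smaller M is more luminous → Star 1.
L ratio = 10^(0.4 |ΔM|) = 10^7.476 = 2.990×10^7

Star 1 is more luminous, by a factor of 2.99×10^7.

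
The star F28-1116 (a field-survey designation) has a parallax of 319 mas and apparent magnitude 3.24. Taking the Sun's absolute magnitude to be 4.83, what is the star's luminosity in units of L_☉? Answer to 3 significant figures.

L/L_☉ ≈ 0.425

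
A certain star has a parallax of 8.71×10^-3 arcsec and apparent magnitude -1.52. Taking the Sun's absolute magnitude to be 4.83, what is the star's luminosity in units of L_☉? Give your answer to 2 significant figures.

L/L_☉ ≈ 46000

d = 1/p = 1/8.71×10^-3″ = 114.8 pc
M = m − 5 log₁₀ d + 5 = -1.52 − 5·2.0600 + 5 = -6.820
M − M_☉ = -6.820 − 4.83 = -11.650
L/L_☉ = 10^(−0.4 × -11.650) = 45700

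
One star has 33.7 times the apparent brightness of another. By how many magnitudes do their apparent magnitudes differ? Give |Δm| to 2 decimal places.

Pogson: Δm = −2.5 log₁₀(ratio) = −2.5 log₁₀(33.7) = −2.5 × 1.5276 = -3.819

|Δm| ≈ 3.82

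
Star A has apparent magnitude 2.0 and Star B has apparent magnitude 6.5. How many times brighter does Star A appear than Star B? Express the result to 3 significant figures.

Magnitude difference = -4.5
Flux ratio = 10^(−0.4 Δm) = 10^(−0.4 × -4.5) = 10^1.800 = 63.10

63.1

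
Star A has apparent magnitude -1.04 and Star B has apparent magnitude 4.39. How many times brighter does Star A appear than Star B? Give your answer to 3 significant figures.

149

Magnitude difference = -5.43
Flux ratio = 10^(−0.4 Δm) = 10^(−0.4 × -5.43) = 10^2.172 = 148.6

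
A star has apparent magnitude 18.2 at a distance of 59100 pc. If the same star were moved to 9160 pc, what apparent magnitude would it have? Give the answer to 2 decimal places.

m ≈ 14.15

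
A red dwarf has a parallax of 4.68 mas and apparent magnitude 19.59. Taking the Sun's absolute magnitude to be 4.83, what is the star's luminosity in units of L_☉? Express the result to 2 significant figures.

L/L_☉ ≈ 5.7×10^-4

d = 1/p = 1000/4.68 mas = 213.7 pc
M = m − 5 log₁₀ d + 5 = 19.59 − 5·2.3298 + 5 = 12.941
M − M_☉ = 12.941 − 4.83 = 8.111
L/L_☉ = 10^(−0.4 × 8.111) = 5.695×10^-4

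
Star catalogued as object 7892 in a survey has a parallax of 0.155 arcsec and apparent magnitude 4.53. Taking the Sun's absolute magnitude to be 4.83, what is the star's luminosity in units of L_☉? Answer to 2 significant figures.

d = 1/p = 1/0.155″ = 6.452 pc
M = m − 5 log₁₀ d + 5 = 4.53 − 5·0.8097 + 5 = 5.482
M − M_☉ = 5.482 − 4.83 = 0.652
L/L_☉ = 10^(−0.4 × 0.652) = 0.5487

L/L_☉ ≈ 0.55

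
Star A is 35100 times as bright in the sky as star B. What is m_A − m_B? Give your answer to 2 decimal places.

Pogson: Δm = −2.5 log₁₀(ratio) = −2.5 log₁₀(35100) = −2.5 × 4.5453 = -11.363
Star A is brighter, so it has the smaller magnitude: the difference is negative.

m_A − m_B ≈ -11.36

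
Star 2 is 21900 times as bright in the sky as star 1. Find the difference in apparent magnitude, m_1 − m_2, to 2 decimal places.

Pogson: Δm = −2.5 log₁₀(ratio) = −2.5 log₁₀(21900) = −2.5 × 4.3404 = -10.851
Star 2 is brighter so has the smaller magnitude: m_1 − m_2 is positive.

m_1 − m_2 ≈ 10.85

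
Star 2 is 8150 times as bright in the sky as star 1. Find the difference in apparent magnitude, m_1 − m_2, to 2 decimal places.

Pogson: Δm = −2.5 log₁₀(ratio) = −2.5 log₁₀(8150) = −2.5 × 3.9112 = -9.778
Star 2 is brighter so has the smaller magnitude: m_1 − m_2 is positive.

m_1 − m_2 ≈ 9.78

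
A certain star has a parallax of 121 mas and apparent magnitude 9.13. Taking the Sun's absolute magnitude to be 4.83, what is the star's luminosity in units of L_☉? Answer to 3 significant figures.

L/L_☉ ≈ 0.0130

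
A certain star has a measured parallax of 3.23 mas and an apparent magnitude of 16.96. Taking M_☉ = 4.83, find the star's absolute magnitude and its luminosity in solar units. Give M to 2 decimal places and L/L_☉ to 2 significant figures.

d = 1/p = 1000/3.23 mas = 309.6 pc
M = m − 5 log₁₀ d + 5 = 16.96 − 5·2.4908 + 5 = 9.506
M − M_☉ = 9.506 − 4.83 = 4.676
L/L_☉ = 10^(−0.4 × 4.676) = 0.01348

M ≈ 9.51; L/L_☉ ≈ 0.013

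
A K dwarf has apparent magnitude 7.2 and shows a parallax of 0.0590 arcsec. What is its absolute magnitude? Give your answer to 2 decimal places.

M ≈ 6.05

d = 1/p = 1/0.0590″ = 16.95 pc
5 log₁₀(d/10 pc) = 5 log₁₀(16.95) − 5 = 1.146
M = m − 5 log₁₀(d/10) = 7.2 − 1.146 = 6.054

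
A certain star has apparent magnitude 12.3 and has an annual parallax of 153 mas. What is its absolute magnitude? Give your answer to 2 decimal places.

M ≈ 13.22

p = 153 mas = 0.153″ → d = 1/p = 6.536 pc
5 log₁₀(d/10 pc) = 5 log₁₀(6.536) − 5 = -0.923
M = m − 5 log₁₀(d/10) = 12.3 + 0.923 = 13.223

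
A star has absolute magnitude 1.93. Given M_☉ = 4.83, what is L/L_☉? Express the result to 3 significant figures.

L/L_☉ ≈ 14.5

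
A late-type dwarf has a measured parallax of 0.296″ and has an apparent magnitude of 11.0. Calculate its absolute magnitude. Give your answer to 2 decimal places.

M ≈ 13.36

d = 1/p = 1/0.296″ = 3.378 pc
5 log₁₀(d/10 pc) = 5 log₁₀(3.378) − 5 = -2.356
M = m − 5 log₁₀(d/10) = 11.0 + 2.356 = 13.356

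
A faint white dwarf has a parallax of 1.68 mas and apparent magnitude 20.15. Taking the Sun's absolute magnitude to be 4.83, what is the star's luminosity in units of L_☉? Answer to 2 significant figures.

d = 1/p = 1000/1.68 mas = 595.2 pc
M = m − 5 log₁₀ d + 5 = 20.15 − 5·2.7747 + 5 = 11.277
M − M_☉ = 11.277 − 4.83 = 6.447
L/L_☉ = 10^(−0.4 × 6.447) = 2.639×10^-3

L/L_☉ ≈ 2.6×10^-3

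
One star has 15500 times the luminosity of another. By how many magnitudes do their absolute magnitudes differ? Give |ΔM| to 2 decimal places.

|ΔM| ≈ 10.48

Pogson: ΔM = −2.5 log₁₀(ratio) = −2.5 log₁₀(15500) = −2.5 × 4.1903 = -10.476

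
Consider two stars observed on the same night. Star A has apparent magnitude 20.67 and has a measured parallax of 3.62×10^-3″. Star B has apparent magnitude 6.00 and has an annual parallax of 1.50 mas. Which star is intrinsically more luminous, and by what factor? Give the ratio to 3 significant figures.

Star B is more luminous, by a factor of 4.30×10^6.

Star A: d = 1/p = 1/3.62×10^-3″ = 276.2 pc
Star A: M = m − 5 log₁₀ d + 5 = 20.67 − 5·2.4413 + 5 = 13.464
Star B: p = 1.50 mas = 1.50×10^-3″ → d = 1/p = 666.7 pc
Star B: M = m − 5 log₁₀ d + 5 = 6.00 − 5·2.8239 + 5 = -3.120
ΔM = M_A − M_B = 13.464 − (-3.120) = 16.583; smaller M is more luminous → Star B.
L ratio = 10^(0.4 |ΔM|) = 10^6.633 = 4.298×10^6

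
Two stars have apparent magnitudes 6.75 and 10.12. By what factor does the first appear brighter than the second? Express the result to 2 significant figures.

Magnitude difference = -3.37
Flux ratio = 10^(−0.4 Δm) = 10^(−0.4 × -3.37) = 10^1.348 = 22.28

22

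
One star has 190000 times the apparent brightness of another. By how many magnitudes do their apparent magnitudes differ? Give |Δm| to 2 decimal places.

Pogson: Δm = −2.5 log₁₀(ratio) = −2.5 log₁₀(190000) = −2.5 × 5.2788 = -13.197

|Δm| ≈ 13.20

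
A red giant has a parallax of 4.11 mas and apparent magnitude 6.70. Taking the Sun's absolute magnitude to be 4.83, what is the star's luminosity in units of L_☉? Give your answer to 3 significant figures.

L/L_☉ ≈ 106

d = 1/p = 1000/4.11 mas = 243.3 pc
M = m − 5 log₁₀ d + 5 = 6.70 − 5·2.3862 + 5 = -0.231
M − M_☉ = -0.231 − 4.83 = -5.061
L/L_☉ = 10^(−0.4 × -5.061) = 105.8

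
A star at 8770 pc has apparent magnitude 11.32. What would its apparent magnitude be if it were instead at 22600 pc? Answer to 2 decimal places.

m ≈ 13.38

Flux ∝ 1/d², so Δm = 5 log₁₀(d₂/d₁) = 5 log₁₀(22600/8770) = 2.056
m₂ = m₁ + Δm = 11.32 + (2.056) = 13.376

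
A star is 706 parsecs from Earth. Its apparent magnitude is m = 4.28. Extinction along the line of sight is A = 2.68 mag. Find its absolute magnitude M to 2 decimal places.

M ≈ -7.64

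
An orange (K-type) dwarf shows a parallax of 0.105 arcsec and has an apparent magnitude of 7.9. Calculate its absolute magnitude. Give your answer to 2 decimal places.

M ≈ 8.01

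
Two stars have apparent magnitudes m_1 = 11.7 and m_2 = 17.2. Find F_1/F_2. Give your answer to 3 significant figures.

Magnitude difference = -5.5
Flux ratio = 10^(−0.4 Δm) = 10^(−0.4 × -5.5) = 10^2.200 = 158.5

F_1/F_2 ≈ 158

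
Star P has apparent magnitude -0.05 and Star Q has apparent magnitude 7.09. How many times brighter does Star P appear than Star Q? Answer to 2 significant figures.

720

Magnitude difference = -7.14
Flux ratio = 10^(−0.4 Δm) = 10^(−0.4 × -7.14) = 10^2.856 = 717.8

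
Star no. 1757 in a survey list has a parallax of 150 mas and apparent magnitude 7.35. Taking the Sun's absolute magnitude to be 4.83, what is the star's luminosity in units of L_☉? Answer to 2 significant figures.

L/L_☉ ≈ 0.044

d = 1/p = 1000/150 mas = 6.667 pc
M = m − 5 log₁₀ d + 5 = 7.35 − 5·0.8239 + 5 = 8.230
M − M_☉ = 8.230 − 4.83 = 3.400
L/L_☉ = 10^(−0.4 × 3.400) = 0.04363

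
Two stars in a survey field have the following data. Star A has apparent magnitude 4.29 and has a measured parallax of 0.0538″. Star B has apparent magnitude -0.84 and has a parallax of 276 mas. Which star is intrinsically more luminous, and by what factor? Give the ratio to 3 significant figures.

Star A: d = 1/p = 1/0.0538″ = 18.59 pc
Star A: M = m − 5 log₁₀ d + 5 = 4.29 − 5·1.2692 + 5 = 2.944
Star B: p = 276 mas = 0.276″ → d = 1/p = 3.623 pc
Star B: M = m − 5 log₁₀ d + 5 = -0.84 − 5·0.5591 + 5 = 1.365
ΔM = M_A − M_B = 2.944 − (1.365) = 1.579; smaller M is more luminous → Star B.
L ratio = 10^(0.4 |ΔM|) = 10^0.632 = 4.283

Star B is more luminous, by a factor of 4.28.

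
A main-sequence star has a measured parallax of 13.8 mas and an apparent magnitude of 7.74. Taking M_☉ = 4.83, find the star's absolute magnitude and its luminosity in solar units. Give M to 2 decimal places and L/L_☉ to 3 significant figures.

M ≈ 3.44; L/L_☉ ≈ 3.60

d = 1/p = 1000/13.8 mas = 72.46 pc
M = m − 5 log₁₀ d + 5 = 7.74 − 5·1.8601 + 5 = 3.439
M − M_☉ = 3.439 − 4.83 = -1.391
L/L_☉ = 10^(−0.4 × -1.391) = 3.599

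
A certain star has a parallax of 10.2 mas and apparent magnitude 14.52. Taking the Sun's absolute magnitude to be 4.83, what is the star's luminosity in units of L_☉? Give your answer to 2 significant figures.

L/L_☉ ≈ 0.013

d = 1/p = 1000/10.2 mas = 98.04 pc
M = m − 5 log₁₀ d + 5 = 14.52 − 5·1.9914 + 5 = 9.563
M − M_☉ = 9.563 − 4.83 = 4.733
L/L_☉ = 10^(−0.4 × 4.733) = 0.01279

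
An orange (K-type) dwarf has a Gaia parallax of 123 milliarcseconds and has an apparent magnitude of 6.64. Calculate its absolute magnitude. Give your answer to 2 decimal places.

M ≈ 7.09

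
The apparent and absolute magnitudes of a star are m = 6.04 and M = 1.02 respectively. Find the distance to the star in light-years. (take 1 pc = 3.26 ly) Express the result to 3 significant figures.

d ≈ 329 ly

μ = m − M = 5.020
m − M = 5 log₁₀ d − 5
log₁₀ d = (m − M)/5 + 1 = 2.0040
d = 10^2.0040 = 100.9 pc
= 329.0 ly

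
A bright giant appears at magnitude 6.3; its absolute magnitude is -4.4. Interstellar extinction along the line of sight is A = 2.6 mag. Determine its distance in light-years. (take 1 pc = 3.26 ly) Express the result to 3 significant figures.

m − M = 5 log₁₀(d/10 pc) + A  ⇒  6.3 − (-4.4) − 2.6 = 5 log₁₀(d/10)
8.100 = 5 log₁₀(d/10)
log₁₀ d = (m − M − A)/5 + 1 = 2.6200
d = 10^2.6200 = 416.9 pc
= 1359 ly

d ≈ 1360 ly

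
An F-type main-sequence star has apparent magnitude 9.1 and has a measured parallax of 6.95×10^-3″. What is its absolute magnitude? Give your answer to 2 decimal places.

d = 1/p = 1/6.95×10^-3″ = 143.9 pc
5 log₁₀(d/10 pc) = 5 log₁₀(143.9) − 5 = 5.790
M = m − 5 log₁₀(d/10) = 9.1 − 5.790 = 3.310

M ≈ 3.31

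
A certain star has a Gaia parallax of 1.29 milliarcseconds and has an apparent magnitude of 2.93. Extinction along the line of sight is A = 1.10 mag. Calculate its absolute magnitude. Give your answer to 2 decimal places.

p = 1.29 mas = 1.29×10^-3″ → d = 1/p = 775.2 pc
5 log₁₀(d/10 pc) = 5 log₁₀(775.2) − 5 = 9.447
M = m − 5 log₁₀(d/10) − A = 2.93 − 9.447 − 1.10 = -7.617

M ≈ -7.62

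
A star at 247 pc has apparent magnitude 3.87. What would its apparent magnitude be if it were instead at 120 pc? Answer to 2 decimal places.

m ≈ 2.30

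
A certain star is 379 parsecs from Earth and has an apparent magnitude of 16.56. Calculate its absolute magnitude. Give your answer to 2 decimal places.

5 log₁₀(d/10 pc) = 5 log₁₀(379.0) − 5 = 7.893
M = m − 5 log₁₀(d/10) = 16.56 − 7.893 = 8.667

M ≈ 8.67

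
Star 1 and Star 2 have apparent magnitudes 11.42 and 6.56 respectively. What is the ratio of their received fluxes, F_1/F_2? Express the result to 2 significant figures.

F_1/F_2 ≈ 0.011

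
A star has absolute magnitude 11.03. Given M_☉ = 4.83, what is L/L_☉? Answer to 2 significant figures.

L/L_☉ ≈ 3.3×10^-3

M − M_☉ = 11.03 − 4.83 = 6.200
L/L_☉ = 10^(−0.4 (M − M_☉)) = 10^-2.480 = 3.311×10^-3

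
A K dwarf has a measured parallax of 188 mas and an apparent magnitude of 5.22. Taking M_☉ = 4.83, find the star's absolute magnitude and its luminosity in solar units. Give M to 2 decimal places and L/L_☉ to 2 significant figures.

d = 1/p = 1000/188 mas = 5.319 pc
M = m − 5 log₁₀ d + 5 = 5.22 − 5·0.7258 + 5 = 6.591
M − M_☉ = 6.591 − 4.83 = 1.761
L/L_☉ = 10^(−0.4 × 1.761) = 0.1976

M ≈ 6.59; L/L_☉ ≈ 0.20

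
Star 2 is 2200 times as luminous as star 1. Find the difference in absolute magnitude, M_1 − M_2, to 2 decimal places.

M_1 − M_2 ≈ 8.36

Pogson: ΔM = −2.5 log₁₀(ratio) = −2.5 log₁₀(2200) = −2.5 × 3.3424 = -8.356
Star 2 is brighter so has the smaller magnitude: M_1 − M_2 is positive.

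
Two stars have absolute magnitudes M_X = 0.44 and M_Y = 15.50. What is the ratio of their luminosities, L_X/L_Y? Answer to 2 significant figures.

L_X/L_Y ≈ 1.1×10^6

ΔM = M_X − M_Y = -15.06
L_X/L_Y = 10^(−0.4 ΔM) = 10^6.024 = 1.057×10^6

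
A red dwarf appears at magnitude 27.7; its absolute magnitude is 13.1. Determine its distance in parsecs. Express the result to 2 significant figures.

Distance modulus: m − M = 27.7 − (13.1) = 14.600
m − M = 5 log₁₀ d − 5
log₁₀ d = (m − M)/5 + 1 = 3.9200
d = 10^3.9200 = 8318 pc

d ≈ 8300 pc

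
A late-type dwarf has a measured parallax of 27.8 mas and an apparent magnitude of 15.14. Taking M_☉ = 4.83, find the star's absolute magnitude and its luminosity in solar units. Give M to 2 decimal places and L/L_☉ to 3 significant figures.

M ≈ 12.36; L/L_☉ ≈ 9.73×10^-4

d = 1/p = 1000/27.8 mas = 35.97 pc
M = m − 5 log₁₀ d + 5 = 15.14 − 5·1.5560 + 5 = 12.360
M − M_☉ = 12.360 − 4.83 = 7.530
L/L_☉ = 10^(−0.4 × 7.530) = 9.725×10^-4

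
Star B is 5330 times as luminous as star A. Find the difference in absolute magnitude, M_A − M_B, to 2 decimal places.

Pogson: ΔM = −2.5 log₁₀(ratio) = −2.5 log₁₀(5330) = −2.5 × 3.7267 = -9.317
Star B is brighter so has the smaller magnitude: M_A − M_B is positive.

M_A − M_B ≈ 9.32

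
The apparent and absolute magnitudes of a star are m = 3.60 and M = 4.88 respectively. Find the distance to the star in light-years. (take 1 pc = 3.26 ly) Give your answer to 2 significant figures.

Distance modulus: m − M = 3.60 − (4.88) = -1.280
m − M = 5 log₁₀ d − 5
log₁₀ d = (m − M)/5 + 1 = 0.7440
d = 10^0.7440 = 5.546 pc
= 18.08 ly

d ≈ 18 ly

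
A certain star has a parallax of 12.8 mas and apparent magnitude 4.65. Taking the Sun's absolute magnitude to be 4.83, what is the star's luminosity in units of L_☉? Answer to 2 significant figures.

L/L_☉ ≈ 72

d = 1/p = 1000/12.8 mas = 78.12 pc
M = m − 5 log₁₀ d + 5 = 4.65 − 5·1.8928 + 5 = 0.186
M − M_☉ = 0.186 − 4.83 = -4.644
L/L_☉ = 10^(−0.4 × -4.644) = 72.04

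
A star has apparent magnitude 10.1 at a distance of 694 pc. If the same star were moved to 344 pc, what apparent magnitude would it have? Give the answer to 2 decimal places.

Flux ∝ 1/d², so Δm = 5 log₁₀(d₂/d₁) = 5 log₁₀(344/694) = -1.524
m₂ = m₁ + Δm = 10.1 + (-1.524) = 8.576

m ≈ 8.58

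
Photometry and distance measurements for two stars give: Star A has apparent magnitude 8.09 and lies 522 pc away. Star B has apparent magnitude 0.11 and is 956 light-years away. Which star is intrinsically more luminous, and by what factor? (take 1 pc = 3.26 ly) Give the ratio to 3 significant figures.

Star B is more luminous, by a factor of 491.

Star A: M = m − 5 log₁₀ d + 5 = 8.09 − 5·2.7177 + 5 = -0.498
Star B: d = 956 ly / 3.26 = 293.3 pc
Star B: M = m − 5 log₁₀ d + 5 = 0.11 − 5·2.4672 + 5 = -7.226
ΔM = M_A − M_B = -0.498 − (-7.226) = 6.728; smaller M is more luminous → Star B.
L ratio = 10^(0.4 |ΔM|) = 10^2.691 = 491.1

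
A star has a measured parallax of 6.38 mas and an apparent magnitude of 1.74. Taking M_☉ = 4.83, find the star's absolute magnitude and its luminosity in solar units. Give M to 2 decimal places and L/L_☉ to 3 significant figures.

M ≈ -4.24; L/L_☉ ≈ 4230

d = 1/p = 1000/6.38 mas = 156.7 pc
M = m − 5 log₁₀ d + 5 = 1.74 − 5·2.1952 + 5 = -4.236
M − M_☉ = -4.236 − 4.83 = -9.066
L/L_☉ = 10^(−0.4 × -9.066) = 4230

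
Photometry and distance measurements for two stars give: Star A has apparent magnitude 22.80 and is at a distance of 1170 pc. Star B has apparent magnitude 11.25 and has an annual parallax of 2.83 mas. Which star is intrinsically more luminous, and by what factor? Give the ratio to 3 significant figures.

Star B is more luminous, by a factor of 3800.

Star A: M = m − 5 log₁₀ d + 5 = 22.80 − 5·3.0682 + 5 = 12.459
Star B: p = 2.83 mas = 2.83×10^-3″ → d = 1/p = 353.4 pc
Star B: M = m − 5 log₁₀ d + 5 = 11.25 − 5·2.5482 + 5 = 3.509
ΔM = M_A − M_B = 12.459 − (3.509) = 8.950; smaller M is more luminous → Star B.
L ratio = 10^(0.4 |ΔM|) = 10^3.580 = 3802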